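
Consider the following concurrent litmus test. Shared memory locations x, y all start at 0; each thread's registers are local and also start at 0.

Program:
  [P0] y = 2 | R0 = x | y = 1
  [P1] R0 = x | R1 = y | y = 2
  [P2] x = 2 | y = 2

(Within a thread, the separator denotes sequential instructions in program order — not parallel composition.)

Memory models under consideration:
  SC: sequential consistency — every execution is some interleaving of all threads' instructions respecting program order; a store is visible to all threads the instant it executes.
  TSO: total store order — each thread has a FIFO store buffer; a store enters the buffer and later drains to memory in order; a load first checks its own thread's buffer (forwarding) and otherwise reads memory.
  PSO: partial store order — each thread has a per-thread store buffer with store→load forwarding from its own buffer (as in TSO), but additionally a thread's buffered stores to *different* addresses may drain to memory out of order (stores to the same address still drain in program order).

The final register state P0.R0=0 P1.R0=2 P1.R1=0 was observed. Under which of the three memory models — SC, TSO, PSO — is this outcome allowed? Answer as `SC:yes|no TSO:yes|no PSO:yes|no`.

SC:no TSO:yes PSO:yes

outcome vector order: (P0.R0,P1.R0,P1.R1)
under SC → 0/0/0, 0/0/1, 0/0/2, 0/2/1, 0/2/2, 2/0/0, 2/0/1, 2/0/2, 2/2/0, 2/2/1, 2/2/2
under TSO → 0/0/0, 0/0/1, 0/0/2, 0/2/0, 0/2/1, 0/2/2, 2/0/0, 2/0/1, 2/0/2, 2/2/0, 2/2/1, 2/2/2
under PSO → 0/0/0, 0/0/1, 0/0/2, 0/2/0, 0/2/1, 0/2/2, 2/0/0, 2/0/1, 2/0/2, 2/2/0, 2/2/1, 2/2/2
target 0/2/0 ∈ {TSO,PSO}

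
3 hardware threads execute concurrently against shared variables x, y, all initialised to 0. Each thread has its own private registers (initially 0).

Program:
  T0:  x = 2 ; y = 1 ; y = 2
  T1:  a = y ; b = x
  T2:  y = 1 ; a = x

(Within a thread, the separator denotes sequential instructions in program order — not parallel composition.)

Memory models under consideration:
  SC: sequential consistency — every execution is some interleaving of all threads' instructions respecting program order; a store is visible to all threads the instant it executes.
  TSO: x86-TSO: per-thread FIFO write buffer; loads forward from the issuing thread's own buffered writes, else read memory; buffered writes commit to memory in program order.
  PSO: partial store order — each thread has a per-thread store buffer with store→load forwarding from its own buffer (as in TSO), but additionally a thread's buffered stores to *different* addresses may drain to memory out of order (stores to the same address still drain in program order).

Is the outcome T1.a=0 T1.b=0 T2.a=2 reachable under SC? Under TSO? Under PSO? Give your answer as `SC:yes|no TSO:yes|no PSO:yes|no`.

outcome vector order: (T1.a,T1.b,T2.a)
under SC → <0 0 0> <0 0 2> <0 2 0> <0 2 2> <1 0 0> <1 0 2> <1 2 0> <1 2 2> <2 2 0> <2 2 2>
under TSO → <0 0 0> <0 0 2> <0 2 0> <0 2 2> <1 0 0> <1 0 2> <1 2 0> <1 2 2> <2 2 0> <2 2 2>
under PSO → <0 0 0> <0 0 2> <0 2 0> <0 2 2> <1 0 0> <1 0 2> <1 2 0> <1 2 2> <2 0 0> <2 0 2> <2 2 0> <2 2 2>
target <0 0 2> ∈ {SC,TSO,PSO}

SC:yes TSO:yes PSO:yes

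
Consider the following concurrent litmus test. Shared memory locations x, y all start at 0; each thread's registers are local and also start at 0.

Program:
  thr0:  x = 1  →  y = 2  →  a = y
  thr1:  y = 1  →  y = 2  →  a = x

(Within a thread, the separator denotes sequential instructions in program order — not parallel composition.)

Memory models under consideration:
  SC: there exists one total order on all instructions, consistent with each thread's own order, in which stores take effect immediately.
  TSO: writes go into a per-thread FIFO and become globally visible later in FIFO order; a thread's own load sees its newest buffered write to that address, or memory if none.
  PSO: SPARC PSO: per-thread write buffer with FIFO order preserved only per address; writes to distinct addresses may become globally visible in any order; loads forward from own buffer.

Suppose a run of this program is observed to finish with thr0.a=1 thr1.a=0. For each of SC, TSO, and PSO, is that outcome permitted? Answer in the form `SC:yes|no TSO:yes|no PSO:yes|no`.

SC:no TSO:yes PSO:yes

outcome vector order: (thr0.a,thr1.a)
under SC → 11, 20, 21
under TSO → 10, 11, 20, 21
under PSO → 10, 11, 20, 21
target 10 ∈ {TSO,PSO}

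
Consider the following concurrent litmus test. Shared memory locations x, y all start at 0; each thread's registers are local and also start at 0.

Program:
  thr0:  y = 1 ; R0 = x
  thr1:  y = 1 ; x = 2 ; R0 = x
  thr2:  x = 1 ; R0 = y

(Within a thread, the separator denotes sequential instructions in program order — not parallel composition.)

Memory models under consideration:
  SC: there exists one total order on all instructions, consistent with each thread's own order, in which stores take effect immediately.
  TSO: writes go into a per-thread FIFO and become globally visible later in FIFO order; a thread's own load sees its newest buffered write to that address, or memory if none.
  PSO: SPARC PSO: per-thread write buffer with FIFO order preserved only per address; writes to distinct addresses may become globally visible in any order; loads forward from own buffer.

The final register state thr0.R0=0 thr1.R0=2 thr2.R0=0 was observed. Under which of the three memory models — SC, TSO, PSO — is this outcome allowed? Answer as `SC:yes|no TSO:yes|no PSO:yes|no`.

SC:no TSO:yes PSO:yes

outcome vector order: (thr0.R0,thr1.R0,thr2.R0)
under SC → <0 1 1>; <0 2 1>; <1 1 1>; <1 2 0>; <1 2 1>; <2 1 1>; <2 2 0>; <2 2 1>
under TSO → <0 1 0>; <0 1 1>; <0 2 0>; <0 2 1>; <1 1 0>; <1 1 1>; <1 2 0>; <1 2 1>; <2 1 0>; <2 1 1>; <2 2 0>; <2 2 1>
under PSO → <0 1 0>; <0 1 1>; <0 2 0>; <0 2 1>; <1 1 0>; <1 1 1>; <1 2 0>; <1 2 1>; <2 1 0>; <2 1 1>; <2 2 0>; <2 2 1>
target <0 2 0> ∈ {TSO,PSO}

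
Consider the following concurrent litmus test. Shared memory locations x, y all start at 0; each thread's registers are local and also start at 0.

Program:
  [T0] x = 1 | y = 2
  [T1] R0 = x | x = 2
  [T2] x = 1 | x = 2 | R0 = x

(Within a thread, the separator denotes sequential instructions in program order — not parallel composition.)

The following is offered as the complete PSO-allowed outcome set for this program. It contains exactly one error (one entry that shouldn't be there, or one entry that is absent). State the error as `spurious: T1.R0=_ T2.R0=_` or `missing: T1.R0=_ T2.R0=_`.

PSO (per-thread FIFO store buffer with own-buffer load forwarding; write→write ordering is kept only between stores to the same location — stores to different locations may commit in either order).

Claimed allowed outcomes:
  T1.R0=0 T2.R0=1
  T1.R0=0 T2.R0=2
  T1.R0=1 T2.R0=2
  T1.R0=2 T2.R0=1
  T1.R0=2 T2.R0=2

outcome vector order: (T1.R0,T2.R0)
[PSO] allowed = {01 02 11 12 21 22}
PSO∖claimed = {11}

missing: T1.R0=1 T2.R0=1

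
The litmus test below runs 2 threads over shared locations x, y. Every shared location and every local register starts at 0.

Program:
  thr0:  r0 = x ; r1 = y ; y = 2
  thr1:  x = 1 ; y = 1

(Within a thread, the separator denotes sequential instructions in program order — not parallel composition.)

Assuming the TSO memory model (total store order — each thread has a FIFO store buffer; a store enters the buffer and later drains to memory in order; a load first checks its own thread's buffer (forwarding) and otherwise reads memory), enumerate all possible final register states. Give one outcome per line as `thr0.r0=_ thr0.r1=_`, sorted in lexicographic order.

thr0.r0=0 thr0.r1=0
thr0.r0=0 thr0.r1=1
thr0.r0=1 thr0.r1=0
thr0.r0=1 thr0.r1=1

outcome vector order: (thr0.r0,thr0.r1)
|TSO outcomes| = 4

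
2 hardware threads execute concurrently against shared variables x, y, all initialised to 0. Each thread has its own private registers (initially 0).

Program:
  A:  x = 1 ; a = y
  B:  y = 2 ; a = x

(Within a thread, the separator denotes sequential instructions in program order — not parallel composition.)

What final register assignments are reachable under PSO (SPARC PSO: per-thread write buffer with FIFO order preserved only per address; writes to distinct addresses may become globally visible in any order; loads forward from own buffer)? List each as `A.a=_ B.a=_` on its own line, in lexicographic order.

A.a=0 B.a=0
A.a=0 B.a=1
A.a=2 B.a=0
A.a=2 B.a=1

outcome vector order: (A.a,B.a)
|PSO outcomes| = 4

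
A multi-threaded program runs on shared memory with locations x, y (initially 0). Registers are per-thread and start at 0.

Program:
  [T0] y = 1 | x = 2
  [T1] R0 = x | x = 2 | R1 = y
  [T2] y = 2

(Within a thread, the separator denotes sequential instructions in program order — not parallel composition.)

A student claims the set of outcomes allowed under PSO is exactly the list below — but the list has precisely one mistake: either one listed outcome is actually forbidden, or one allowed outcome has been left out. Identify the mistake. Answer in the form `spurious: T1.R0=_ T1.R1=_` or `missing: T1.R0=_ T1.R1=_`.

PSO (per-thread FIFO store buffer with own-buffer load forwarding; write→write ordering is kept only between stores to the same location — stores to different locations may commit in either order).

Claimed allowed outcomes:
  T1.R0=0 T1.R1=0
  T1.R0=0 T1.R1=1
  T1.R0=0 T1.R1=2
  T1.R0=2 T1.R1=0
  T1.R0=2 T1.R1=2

outcome vector order: (T1.R0,T1.R1)
under PSO → 00, 01, 02, 20, 21, 22
PSO∖claimed = {21}

missing: T1.R0=2 T1.R1=1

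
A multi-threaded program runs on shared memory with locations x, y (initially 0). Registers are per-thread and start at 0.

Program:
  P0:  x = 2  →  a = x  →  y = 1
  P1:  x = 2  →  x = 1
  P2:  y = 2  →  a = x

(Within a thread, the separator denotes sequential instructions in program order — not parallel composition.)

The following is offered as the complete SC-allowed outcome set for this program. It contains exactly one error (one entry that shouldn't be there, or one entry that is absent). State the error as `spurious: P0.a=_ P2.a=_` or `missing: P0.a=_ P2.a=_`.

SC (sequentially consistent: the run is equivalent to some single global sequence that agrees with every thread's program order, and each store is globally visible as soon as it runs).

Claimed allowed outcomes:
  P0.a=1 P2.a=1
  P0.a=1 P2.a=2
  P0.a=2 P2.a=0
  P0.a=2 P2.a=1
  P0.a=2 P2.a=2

missing: P0.a=1 P2.a=0

outcome vector order: (P0.a,P2.a)
[SC] allowed = {1/0, 1/1, 1/2, 2/0, 2/1, 2/2}
SC∖claimed = {1/0}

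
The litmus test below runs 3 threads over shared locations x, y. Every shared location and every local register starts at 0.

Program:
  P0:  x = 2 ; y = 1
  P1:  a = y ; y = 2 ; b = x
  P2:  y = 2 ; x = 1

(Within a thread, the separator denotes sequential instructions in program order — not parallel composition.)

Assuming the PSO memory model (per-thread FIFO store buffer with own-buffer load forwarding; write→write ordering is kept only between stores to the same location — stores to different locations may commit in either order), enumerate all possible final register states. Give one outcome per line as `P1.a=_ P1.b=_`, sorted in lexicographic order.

P1.a=0 P1.b=0
P1.a=0 P1.b=1
P1.a=0 P1.b=2
P1.a=1 P1.b=0
P1.a=1 P1.b=1
P1.a=1 P1.b=2
P1.a=2 P1.b=0
P1.a=2 P1.b=1
P1.a=2 P1.b=2

outcome vector order: (P1.a,P1.b)
|PSO outcomes| = 9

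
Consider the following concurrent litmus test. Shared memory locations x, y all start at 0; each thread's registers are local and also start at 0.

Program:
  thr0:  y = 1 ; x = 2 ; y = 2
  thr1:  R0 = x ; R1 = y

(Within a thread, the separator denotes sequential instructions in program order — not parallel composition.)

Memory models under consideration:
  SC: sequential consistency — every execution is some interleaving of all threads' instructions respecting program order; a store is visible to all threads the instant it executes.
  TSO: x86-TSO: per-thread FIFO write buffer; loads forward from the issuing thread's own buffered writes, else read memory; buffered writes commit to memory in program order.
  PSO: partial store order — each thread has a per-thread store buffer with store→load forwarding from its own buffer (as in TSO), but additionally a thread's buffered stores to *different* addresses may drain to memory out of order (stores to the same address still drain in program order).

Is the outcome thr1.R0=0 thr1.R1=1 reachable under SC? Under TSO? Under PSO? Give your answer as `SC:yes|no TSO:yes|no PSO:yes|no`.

SC:yes TSO:yes PSO:yes

outcome vector order: (thr1.R0,thr1.R1)
under SC → <0 0>, <0 1>, <0 2>, <2 1>, <2 2>
under TSO → <0 0>, <0 1>, <0 2>, <2 1>, <2 2>
under PSO → <0 0>, <0 1>, <0 2>, <2 0>, <2 1>, <2 2>
target <0 1> ∈ {SC,TSO,PSO}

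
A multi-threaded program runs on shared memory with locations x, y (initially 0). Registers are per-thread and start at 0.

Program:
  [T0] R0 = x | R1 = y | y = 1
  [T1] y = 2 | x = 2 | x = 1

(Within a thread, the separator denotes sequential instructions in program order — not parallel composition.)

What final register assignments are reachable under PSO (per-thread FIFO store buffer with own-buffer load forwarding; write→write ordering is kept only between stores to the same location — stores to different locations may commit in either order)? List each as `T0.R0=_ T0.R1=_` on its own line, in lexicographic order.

T0.R0=0 T0.R1=0
T0.R0=0 T0.R1=2
T0.R0=1 T0.R1=0
T0.R0=1 T0.R1=2
T0.R0=2 T0.R1=0
T0.R0=2 T0.R1=2

outcome vector order: (T0.R0,T0.R1)
|PSO outcomes| = 6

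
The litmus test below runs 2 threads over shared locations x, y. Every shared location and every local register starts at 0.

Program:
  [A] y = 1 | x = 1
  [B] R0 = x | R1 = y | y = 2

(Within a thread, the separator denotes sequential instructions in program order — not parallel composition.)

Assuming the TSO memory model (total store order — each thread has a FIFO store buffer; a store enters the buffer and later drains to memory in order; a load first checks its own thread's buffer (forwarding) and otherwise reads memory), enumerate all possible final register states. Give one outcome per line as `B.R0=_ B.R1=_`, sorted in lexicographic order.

B.R0=0 B.R1=0
B.R0=0 B.R1=1
B.R0=1 B.R1=1

outcome vector order: (B.R0,B.R1)
|TSO outcomes| = 3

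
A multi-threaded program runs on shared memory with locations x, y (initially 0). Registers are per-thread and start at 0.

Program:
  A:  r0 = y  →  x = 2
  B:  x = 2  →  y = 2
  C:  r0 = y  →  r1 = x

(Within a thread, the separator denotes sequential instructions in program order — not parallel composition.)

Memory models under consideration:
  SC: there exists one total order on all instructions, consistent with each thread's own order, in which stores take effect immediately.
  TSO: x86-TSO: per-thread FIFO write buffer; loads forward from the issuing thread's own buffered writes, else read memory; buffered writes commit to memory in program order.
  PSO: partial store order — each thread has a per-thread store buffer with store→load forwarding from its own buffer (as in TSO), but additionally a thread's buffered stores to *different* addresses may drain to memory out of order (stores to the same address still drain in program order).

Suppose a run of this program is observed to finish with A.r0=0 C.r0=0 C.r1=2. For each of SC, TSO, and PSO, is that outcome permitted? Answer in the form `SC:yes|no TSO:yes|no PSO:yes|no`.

outcome vector order: (A.r0,C.r0,C.r1)
under SC → 0/0/0; 0/0/2; 0/2/2; 2/0/0; 2/0/2; 2/2/2
under TSO → 0/0/0; 0/0/2; 0/2/2; 2/0/0; 2/0/2; 2/2/2
under PSO → 0/0/0; 0/0/2; 0/2/0; 0/2/2; 2/0/0; 2/0/2; 2/2/0; 2/2/2
target 0/0/2 ∈ {SC,TSO,PSO}

SC:yes TSO:yes PSO:yes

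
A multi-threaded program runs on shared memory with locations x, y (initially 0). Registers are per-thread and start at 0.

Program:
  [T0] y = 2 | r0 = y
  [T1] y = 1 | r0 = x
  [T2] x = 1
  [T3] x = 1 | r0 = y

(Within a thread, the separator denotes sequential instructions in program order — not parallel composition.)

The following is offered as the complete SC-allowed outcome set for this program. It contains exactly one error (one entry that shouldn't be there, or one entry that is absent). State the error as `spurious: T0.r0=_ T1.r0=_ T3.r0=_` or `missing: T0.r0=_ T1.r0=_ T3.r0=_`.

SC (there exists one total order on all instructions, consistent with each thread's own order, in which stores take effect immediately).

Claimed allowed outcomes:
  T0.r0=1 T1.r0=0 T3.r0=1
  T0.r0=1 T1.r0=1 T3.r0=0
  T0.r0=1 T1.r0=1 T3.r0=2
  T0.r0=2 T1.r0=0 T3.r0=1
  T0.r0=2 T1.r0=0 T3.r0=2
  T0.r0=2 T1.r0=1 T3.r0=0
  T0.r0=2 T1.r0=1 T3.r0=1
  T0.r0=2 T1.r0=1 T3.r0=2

outcome vector order: (T0.r0,T1.r0,T3.r0)
under SC → <1 0 1>, <1 1 0>, <1 1 1>, <1 1 2>, <2 0 1>, <2 0 2>, <2 1 0>, <2 1 1>, <2 1 2>
SC∖claimed = {<1 1 1>}

missing: T0.r0=1 T1.r0=1 T3.r0=1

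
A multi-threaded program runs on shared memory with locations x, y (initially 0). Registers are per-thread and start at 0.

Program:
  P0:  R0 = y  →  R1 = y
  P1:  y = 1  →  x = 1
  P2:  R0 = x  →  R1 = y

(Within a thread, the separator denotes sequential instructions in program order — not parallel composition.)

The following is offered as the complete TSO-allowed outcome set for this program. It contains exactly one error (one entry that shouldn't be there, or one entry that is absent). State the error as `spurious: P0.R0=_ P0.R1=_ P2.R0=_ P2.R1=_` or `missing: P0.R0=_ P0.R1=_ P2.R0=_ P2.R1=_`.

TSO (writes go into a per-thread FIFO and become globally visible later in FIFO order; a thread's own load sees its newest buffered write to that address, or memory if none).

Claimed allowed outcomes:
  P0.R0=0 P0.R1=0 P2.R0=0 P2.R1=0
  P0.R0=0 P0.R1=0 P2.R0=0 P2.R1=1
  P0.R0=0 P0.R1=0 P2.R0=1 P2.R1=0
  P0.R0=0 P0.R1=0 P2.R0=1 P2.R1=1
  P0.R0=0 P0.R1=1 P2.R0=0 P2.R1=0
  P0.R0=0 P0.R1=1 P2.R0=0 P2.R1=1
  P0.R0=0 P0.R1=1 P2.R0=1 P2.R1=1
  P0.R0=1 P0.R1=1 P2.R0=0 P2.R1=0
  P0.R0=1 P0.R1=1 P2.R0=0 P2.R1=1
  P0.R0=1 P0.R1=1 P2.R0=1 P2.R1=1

spurious: P0.R0=0 P0.R1=0 P2.R0=1 P2.R1=0

outcome vector order: (P0.R0,P0.R1,P2.R0,P2.R1)
TSO: 9 outcomes — {0/0/0/0 0/0/0/1 0/0/1/1 0/1/0/0 0/1/0/1 0/1/1/1 1/1/0/0 1/1/0/1 1/1/1/1}
claimed∖TSO = {0/0/1/0}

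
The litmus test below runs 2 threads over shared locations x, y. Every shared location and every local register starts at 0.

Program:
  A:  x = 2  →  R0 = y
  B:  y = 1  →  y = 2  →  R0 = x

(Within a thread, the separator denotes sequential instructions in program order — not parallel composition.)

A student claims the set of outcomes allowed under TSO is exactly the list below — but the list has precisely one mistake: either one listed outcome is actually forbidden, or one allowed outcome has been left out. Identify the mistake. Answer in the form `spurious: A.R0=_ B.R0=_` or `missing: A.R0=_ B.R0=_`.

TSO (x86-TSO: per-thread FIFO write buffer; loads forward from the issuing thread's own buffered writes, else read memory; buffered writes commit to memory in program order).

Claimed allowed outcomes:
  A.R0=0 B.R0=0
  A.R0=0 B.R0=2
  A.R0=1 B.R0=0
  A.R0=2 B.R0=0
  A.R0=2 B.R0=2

outcome vector order: (A.R0,B.R0)
under TSO → (0,0), (0,2), (1,0), (1,2), (2,0), (2,2)
TSO∖claimed = {(1,2)}

missing: A.R0=1 B.R0=2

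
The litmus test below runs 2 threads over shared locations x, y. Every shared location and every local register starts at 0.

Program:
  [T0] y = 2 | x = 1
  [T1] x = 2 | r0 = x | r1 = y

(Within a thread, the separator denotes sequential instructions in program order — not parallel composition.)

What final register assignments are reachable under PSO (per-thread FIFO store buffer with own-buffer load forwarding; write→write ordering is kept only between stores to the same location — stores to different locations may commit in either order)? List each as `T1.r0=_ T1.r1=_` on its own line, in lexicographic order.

outcome vector order: (T1.r0,T1.r1)
|PSO outcomes| = 4

T1.r0=1 T1.r1=0
T1.r0=1 T1.r1=2
T1.r0=2 T1.r1=0
T1.r0=2 T1.r1=2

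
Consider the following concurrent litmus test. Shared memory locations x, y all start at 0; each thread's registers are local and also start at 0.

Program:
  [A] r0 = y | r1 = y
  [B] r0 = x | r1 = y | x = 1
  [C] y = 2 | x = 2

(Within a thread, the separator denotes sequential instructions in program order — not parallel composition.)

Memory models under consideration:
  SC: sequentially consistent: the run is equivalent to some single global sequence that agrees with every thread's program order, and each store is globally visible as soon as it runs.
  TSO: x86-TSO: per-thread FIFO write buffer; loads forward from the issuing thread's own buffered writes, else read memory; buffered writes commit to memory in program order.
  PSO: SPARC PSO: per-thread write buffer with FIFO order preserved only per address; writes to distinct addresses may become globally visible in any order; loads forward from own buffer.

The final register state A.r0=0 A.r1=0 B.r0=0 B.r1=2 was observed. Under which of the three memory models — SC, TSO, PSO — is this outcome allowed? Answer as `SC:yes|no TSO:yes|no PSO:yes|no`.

outcome vector order: (A.r0,A.r1,B.r0,B.r1)
SC (9): <0 0 0 0>; <0 0 0 2>; <0 0 2 2>; <0 2 0 0>; <0 2 0 2>; <0 2 2 2>; <2 2 0 0>; <2 2 0 2>; <2 2 2 2>
TSO (9): <0 0 0 0>; <0 0 0 2>; <0 0 2 2>; <0 2 0 0>; <0 2 0 2>; <0 2 2 2>; <2 2 0 0>; <2 2 0 2>; <2 2 2 2>
PSO (12): <0 0 0 0>; <0 0 0 2>; <0 0 2 0>; <0 0 2 2>; <0 2 0 0>; <0 2 0 2>; <0 2 2 0>; <0 2 2 2>; <2 2 0 0>; <2 2 0 2>; <2 2 2 0>; <2 2 2 2>
target <0 0 0 2> ∈ {SC,TSO,PSO}

SC:yes TSO:yes PSO:yes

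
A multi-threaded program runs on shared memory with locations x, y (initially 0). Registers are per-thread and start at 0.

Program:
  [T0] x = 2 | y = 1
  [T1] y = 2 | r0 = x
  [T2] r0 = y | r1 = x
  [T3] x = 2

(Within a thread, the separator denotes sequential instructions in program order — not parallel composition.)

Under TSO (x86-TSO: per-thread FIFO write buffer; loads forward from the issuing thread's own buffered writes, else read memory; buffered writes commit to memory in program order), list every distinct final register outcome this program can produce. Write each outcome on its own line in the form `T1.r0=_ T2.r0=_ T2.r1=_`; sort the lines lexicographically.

outcome vector order: (T1.r0,T2.r0,T2.r1)
|TSO outcomes| = 10

T1.r0=0 T2.r0=0 T2.r1=0
T1.r0=0 T2.r0=0 T2.r1=2
T1.r0=0 T2.r0=1 T2.r1=2
T1.r0=0 T2.r0=2 T2.r1=0
T1.r0=0 T2.r0=2 T2.r1=2
T1.r0=2 T2.r0=0 T2.r1=0
T1.r0=2 T2.r0=0 T2.r1=2
T1.r0=2 T2.r0=1 T2.r1=2
T1.r0=2 T2.r0=2 T2.r1=0
T1.r0=2 T2.r0=2 T2.r1=2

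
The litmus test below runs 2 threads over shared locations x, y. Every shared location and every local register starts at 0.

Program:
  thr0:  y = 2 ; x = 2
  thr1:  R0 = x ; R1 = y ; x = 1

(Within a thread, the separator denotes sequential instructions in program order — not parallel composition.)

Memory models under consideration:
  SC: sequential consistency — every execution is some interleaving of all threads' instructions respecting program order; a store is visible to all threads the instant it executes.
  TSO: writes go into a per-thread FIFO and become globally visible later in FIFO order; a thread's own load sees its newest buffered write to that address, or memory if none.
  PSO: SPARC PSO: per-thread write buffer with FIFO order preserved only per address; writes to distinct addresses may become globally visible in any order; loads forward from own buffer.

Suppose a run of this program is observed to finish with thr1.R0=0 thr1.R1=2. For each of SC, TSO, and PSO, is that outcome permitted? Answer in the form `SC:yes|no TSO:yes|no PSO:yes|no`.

outcome vector order: (thr1.R0,thr1.R1)
[SC] allowed = {00 02 22}
[TSO] allowed = {00 02 22}
[PSO] allowed = {00 02 20 22}
target 02 ∈ {SC,TSO,PSO}

SC:yes TSO:yes PSO:yes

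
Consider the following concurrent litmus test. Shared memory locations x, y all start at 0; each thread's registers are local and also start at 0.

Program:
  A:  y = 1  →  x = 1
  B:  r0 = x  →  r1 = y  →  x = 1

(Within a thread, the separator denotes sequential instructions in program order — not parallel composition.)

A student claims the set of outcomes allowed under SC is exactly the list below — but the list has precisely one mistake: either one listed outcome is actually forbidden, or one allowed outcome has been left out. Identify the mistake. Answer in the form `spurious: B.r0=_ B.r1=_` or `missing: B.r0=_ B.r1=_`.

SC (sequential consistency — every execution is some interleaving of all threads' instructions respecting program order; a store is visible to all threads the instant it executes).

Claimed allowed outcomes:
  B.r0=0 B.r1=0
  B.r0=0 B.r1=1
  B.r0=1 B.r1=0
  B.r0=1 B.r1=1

outcome vector order: (B.r0,B.r1)
under SC → 00, 01, 11
claimed∖SC = {10}

spurious: B.r0=1 B.r1=0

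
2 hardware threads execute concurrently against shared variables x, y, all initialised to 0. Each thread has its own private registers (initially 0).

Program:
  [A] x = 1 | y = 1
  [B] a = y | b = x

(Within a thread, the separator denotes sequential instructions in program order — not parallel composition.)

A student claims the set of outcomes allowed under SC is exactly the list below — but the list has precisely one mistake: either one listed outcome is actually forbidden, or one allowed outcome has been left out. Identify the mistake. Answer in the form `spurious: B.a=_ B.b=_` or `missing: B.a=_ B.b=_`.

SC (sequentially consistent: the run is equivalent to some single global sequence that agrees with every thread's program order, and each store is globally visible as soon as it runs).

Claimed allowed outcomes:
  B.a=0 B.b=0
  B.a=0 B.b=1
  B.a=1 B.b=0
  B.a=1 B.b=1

spurious: B.a=1 B.b=0

outcome vector order: (B.a,B.b)
under SC → 0/0; 0/1; 1/1
claimed∖SC = {1/0}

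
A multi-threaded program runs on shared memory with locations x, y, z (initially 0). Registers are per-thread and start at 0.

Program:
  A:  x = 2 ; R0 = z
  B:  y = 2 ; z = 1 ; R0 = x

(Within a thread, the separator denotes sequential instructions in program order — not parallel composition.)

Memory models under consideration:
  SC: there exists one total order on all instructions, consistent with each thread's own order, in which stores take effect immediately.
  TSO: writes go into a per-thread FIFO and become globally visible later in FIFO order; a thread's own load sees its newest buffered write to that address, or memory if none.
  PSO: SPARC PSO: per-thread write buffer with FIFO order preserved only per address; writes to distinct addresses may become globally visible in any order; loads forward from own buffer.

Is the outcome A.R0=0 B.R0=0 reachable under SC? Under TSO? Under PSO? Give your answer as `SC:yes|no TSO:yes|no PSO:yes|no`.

outcome vector order: (A.R0,B.R0)
under SC → (0,2); (1,0); (1,2)
under TSO → (0,0); (0,2); (1,0); (1,2)
under PSO → (0,0); (0,2); (1,0); (1,2)
target (0,0) ∈ {TSO,PSO}

SC:no TSO:yes PSO:yes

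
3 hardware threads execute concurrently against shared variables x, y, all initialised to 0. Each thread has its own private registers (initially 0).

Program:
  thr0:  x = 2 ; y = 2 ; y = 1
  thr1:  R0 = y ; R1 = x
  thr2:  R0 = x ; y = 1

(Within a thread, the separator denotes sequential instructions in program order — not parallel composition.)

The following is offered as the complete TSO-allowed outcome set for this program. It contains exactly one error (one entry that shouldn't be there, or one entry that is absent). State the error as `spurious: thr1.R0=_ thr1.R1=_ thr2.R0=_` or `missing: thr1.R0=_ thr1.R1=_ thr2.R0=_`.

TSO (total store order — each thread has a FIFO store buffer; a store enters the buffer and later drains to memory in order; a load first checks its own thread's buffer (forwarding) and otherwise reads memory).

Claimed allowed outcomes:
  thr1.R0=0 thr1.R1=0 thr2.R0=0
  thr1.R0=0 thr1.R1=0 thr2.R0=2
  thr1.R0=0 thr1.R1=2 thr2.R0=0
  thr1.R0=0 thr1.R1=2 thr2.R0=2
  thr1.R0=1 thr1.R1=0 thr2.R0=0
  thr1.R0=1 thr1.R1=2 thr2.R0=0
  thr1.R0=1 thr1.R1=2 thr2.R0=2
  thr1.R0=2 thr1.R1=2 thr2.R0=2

outcome vector order: (thr1.R0,thr1.R1,thr2.R0)
TSO: 9 outcomes — {0/0/0; 0/0/2; 0/2/0; 0/2/2; 1/0/0; 1/2/0; 1/2/2; 2/2/0; 2/2/2}
TSO∖claimed = {2/2/0}

missing: thr1.R0=2 thr1.R1=2 thr2.R0=0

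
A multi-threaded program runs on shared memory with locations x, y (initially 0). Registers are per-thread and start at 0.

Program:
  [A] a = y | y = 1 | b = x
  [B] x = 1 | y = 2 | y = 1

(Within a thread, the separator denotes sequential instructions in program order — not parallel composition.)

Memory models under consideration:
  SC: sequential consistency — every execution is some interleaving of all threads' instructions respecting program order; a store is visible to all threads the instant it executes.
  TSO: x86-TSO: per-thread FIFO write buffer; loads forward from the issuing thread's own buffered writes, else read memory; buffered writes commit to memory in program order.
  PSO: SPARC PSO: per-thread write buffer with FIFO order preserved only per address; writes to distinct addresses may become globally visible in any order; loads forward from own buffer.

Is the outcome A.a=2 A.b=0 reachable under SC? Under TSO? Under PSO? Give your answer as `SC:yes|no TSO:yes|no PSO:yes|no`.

SC:no TSO:no PSO:yes

outcome vector order: (A.a,A.b)
SC: 4 outcomes — {00; 01; 11; 21}
TSO: 4 outcomes — {00; 01; 11; 21}
PSO: 6 outcomes — {00; 01; 10; 11; 20; 21}
target 20 ∈ {PSO}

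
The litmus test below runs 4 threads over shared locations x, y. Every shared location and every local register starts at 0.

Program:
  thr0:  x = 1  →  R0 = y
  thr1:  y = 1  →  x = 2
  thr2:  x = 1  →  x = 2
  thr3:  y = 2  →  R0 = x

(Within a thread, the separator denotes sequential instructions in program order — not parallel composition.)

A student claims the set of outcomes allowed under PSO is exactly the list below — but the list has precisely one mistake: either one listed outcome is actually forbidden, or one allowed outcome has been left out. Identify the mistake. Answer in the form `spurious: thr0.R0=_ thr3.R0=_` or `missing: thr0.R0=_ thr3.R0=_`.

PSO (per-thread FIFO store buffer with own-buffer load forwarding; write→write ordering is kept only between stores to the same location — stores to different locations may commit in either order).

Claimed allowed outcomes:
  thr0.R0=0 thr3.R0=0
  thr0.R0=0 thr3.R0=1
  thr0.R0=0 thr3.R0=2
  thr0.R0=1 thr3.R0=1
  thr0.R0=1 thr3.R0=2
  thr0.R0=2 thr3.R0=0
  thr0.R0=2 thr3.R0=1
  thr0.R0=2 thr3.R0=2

outcome vector order: (thr0.R0,thr3.R0)
under PSO → <0 0>, <0 1>, <0 2>, <1 0>, <1 1>, <1 2>, <2 0>, <2 1>, <2 2>
PSO∖claimed = {<1 0>}

missing: thr0.R0=1 thr3.R0=0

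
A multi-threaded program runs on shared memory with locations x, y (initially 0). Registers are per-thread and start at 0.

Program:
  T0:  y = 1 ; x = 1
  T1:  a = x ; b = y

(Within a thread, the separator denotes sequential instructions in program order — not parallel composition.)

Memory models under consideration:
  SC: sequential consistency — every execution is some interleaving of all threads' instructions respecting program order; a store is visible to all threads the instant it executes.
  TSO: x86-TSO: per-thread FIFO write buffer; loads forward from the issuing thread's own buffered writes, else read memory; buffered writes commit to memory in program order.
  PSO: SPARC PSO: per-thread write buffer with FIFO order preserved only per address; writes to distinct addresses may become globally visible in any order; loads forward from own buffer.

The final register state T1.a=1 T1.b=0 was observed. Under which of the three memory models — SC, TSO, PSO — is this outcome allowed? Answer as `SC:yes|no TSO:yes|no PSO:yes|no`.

outcome vector order: (T1.a,T1.b)
under SC → (0,0) (0,1) (1,1)
under TSO → (0,0) (0,1) (1,1)
under PSO → (0,0) (0,1) (1,0) (1,1)
target (1,0) ∈ {PSO}

SC:no TSO:no PSO:yes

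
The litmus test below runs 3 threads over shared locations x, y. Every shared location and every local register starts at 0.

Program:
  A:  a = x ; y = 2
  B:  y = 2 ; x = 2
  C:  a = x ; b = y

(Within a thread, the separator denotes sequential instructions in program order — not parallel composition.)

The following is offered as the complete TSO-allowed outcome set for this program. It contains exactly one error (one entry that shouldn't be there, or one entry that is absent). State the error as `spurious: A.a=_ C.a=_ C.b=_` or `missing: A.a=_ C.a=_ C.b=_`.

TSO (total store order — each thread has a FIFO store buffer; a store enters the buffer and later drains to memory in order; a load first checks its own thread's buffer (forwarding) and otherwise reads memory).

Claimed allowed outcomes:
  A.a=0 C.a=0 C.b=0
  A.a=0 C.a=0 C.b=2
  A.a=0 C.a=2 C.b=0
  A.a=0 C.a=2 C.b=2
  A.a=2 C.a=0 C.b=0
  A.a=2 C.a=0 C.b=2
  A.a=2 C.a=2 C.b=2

outcome vector order: (A.a,C.a,C.b)
TSO: 6 outcomes — {000, 002, 022, 200, 202, 222}
claimed∖TSO = {020}

spurious: A.a=0 C.a=2 C.b=0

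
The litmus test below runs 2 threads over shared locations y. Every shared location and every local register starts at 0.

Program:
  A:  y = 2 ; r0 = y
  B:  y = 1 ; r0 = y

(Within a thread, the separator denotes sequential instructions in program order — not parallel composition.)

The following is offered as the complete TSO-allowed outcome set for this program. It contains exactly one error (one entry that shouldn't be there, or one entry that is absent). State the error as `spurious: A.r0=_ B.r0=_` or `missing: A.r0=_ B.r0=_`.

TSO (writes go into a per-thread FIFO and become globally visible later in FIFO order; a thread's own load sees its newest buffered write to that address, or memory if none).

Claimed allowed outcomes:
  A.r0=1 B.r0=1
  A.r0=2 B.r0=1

missing: A.r0=2 B.r0=2

outcome vector order: (A.r0,B.r0)
under TSO → <1 1> <2 1> <2 2>
TSO∖claimed = {<2 2>}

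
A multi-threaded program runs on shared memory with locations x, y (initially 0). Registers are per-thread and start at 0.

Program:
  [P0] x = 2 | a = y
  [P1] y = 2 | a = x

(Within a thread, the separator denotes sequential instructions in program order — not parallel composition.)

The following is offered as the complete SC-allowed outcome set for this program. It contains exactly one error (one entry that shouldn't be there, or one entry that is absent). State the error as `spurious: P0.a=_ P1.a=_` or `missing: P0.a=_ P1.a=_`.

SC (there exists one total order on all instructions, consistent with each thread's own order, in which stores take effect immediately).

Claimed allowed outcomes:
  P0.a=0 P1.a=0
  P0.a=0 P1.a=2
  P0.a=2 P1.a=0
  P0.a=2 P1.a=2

outcome vector order: (P0.a,P1.a)
under SC → 02, 20, 22
claimed∖SC = {00}

spurious: P0.a=0 P1.a=0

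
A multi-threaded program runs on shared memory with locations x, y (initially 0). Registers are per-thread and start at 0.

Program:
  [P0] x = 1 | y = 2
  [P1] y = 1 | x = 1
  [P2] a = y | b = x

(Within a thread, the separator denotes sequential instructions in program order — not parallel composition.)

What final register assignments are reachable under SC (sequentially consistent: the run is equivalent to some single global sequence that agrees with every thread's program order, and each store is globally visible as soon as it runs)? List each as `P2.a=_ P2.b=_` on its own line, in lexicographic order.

P2.a=0 P2.b=0
P2.a=0 P2.b=1
P2.a=1 P2.b=0
P2.a=1 P2.b=1
P2.a=2 P2.b=1

outcome vector order: (P2.a,P2.b)
|SC outcomes| = 5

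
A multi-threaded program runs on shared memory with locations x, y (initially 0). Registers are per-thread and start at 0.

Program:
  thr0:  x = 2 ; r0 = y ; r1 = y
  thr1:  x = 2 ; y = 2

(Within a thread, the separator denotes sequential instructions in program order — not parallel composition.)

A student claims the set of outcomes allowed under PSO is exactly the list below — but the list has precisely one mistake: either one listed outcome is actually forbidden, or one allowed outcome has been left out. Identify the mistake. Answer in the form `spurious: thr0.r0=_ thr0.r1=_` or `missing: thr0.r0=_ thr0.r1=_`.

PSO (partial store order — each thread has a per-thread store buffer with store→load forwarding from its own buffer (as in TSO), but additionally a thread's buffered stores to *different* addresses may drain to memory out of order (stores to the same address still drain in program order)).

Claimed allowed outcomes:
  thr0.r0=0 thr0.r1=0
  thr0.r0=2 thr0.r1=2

missing: thr0.r0=0 thr0.r1=2

outcome vector order: (thr0.r0,thr0.r1)
PSO: 3 outcomes — {0/0, 0/2, 2/2}
PSO∖claimed = {0/2}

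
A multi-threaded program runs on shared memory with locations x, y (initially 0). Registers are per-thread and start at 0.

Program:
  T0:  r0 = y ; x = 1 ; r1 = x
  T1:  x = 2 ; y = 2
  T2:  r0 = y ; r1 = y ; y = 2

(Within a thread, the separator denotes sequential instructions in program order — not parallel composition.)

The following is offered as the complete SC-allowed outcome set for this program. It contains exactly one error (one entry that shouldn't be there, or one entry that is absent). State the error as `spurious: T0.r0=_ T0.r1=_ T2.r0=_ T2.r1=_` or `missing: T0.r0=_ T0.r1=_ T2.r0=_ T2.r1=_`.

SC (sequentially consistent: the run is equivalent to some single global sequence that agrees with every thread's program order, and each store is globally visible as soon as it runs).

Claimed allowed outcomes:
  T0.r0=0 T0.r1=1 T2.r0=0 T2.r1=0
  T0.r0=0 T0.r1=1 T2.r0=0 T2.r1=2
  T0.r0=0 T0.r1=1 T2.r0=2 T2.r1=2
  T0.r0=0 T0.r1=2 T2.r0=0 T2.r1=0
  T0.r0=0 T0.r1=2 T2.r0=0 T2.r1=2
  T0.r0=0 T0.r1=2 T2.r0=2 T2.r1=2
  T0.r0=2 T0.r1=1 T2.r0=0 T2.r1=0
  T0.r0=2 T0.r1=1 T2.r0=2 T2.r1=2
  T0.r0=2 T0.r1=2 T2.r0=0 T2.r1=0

outcome vector order: (T0.r0,T0.r1,T2.r0,T2.r1)
SC: 10 outcomes — {0/1/0/0, 0/1/0/2, 0/1/2/2, 0/2/0/0, 0/2/0/2, 0/2/2/2, 2/1/0/0, 2/1/0/2, 2/1/2/2, 2/2/0/0}
SC∖claimed = {2/1/0/2}

missing: T0.r0=2 T0.r1=1 T2.r0=0 T2.r1=2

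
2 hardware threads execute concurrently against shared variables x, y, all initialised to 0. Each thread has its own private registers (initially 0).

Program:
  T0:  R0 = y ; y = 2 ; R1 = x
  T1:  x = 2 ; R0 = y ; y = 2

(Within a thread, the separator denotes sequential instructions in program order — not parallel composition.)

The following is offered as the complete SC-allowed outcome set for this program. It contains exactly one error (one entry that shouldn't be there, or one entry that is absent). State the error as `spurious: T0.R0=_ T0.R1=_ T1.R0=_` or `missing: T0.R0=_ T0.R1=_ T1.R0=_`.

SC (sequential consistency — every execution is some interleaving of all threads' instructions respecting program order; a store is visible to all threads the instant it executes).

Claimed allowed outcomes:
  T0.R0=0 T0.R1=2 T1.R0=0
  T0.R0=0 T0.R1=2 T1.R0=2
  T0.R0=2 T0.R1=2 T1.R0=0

outcome vector order: (T0.R0,T0.R1,T1.R0)
under SC → (0,0,2), (0,2,0), (0,2,2), (2,2,0)
SC∖claimed = {(0,0,2)}

missing: T0.R0=0 T0.R1=0 T1.R0=2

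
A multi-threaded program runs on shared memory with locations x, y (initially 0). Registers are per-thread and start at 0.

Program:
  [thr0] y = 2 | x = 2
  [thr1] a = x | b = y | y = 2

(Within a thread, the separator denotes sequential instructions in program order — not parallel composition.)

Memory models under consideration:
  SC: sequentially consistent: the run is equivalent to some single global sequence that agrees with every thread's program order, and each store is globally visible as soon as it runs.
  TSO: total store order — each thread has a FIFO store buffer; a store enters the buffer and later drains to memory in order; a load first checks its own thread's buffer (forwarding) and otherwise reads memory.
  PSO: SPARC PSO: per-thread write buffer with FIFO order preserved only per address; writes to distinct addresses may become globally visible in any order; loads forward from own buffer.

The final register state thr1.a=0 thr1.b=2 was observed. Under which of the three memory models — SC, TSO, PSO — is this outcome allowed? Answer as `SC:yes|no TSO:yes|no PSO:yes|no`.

SC:yes TSO:yes PSO:yes

outcome vector order: (thr1.a,thr1.b)
[SC] allowed = {(0,0) (0,2) (2,2)}
[TSO] allowed = {(0,0) (0,2) (2,2)}
[PSO] allowed = {(0,0) (0,2) (2,0) (2,2)}
target (0,2) ∈ {SC,TSO,PSO}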